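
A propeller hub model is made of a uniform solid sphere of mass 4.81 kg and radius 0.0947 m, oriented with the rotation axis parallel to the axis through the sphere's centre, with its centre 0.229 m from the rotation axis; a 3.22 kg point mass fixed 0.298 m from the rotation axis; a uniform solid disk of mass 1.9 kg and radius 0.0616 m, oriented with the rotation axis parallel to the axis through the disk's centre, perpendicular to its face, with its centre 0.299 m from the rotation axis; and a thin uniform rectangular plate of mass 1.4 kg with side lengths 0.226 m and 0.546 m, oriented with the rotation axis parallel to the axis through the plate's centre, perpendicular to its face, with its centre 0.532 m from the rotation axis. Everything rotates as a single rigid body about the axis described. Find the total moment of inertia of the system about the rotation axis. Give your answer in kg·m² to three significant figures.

Solid sphere: I_cm = (2/5)MR² = (2/5)(4.81)(0.0947)² = 0.017255 kg·m²; centre at d = 0.229 m, so I = I_cm + Md² gives I = 0.017255 + (4.81)(0.229)² = 0.2695 kg·m².
Point mass: I_cm = 0; centre at d = 0.298 m, so I = I_cm + Md² gives I = 0 + (3.22)(0.298)² = 0.28595 kg·m².
Solid disk: I_cm = (1/2)MR² = (1/2)(1.9)(0.0616)² = 0.0036048 kg·m²; centre at d = 0.299 m, so I = I_cm + Md² gives I = 0.0036048 + (1.9)(0.299)² = 0.17347 kg·m².
Rectangular plate: I_cm = (1/12)M(a²+b²) = (1/12)(1.4)[(0.226)² + (0.546)²] = 0.040739 kg·m²; centre at d = 0.532 m, so I = I_cm + Md² gives I = 0.040739 + (1.4)(0.532)² = 0.43697 kg·m².
Total I = 0.2695 + 0.28595 + 0.17347 + 0.43697 = 1.1659 kg·m².

1.17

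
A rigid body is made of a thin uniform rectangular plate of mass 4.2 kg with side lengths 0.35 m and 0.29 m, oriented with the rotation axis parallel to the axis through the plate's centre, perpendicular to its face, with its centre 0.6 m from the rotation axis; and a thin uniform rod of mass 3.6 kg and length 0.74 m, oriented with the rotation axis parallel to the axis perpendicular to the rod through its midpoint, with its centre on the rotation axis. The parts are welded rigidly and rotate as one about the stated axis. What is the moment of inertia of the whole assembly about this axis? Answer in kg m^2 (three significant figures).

Rectangular plate: I_cm = (1/12)M(a²+b²) = (1/12)(4.2)[(0.35)² + (0.29)²] = 0.07231 kg m^2; centre at d = 0.6 m, so I = I_cm + Md² gives I = 0.07231 + (4.2)(0.6)² = 1.5843 kg m^2.
Thin rod: I_cm = (1/12)ML² = (1/12)(3.6)(0.74)² = 0.16428 kg m^2; axis through the centre, so I = 0.16428 kg m^2.
Total I = 1.5843 + 0.16428 = 1.7486 kg m^2.

1.75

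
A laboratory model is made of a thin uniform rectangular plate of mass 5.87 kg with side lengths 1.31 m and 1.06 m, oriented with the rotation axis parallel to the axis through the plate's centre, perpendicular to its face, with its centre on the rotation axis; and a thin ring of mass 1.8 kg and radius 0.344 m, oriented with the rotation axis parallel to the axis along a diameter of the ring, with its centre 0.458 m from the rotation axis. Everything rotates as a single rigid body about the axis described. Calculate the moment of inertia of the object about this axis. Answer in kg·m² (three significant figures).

Rectangular plate: I_cm = (1/12)M(a²+b²) = (1/12)(5.87)[(1.31)² + (1.06)²] = 1.3891 kg·m²; axis through the centre, so I = 1.3891 kg·m².
Thin ring: I_cm = (1/2)MR² = (1/2)(1.8)(0.344)² = 0.1065 kg·m²; centre at d = 0.458 m, so the parallel axis theorem gives I = 0.1065 + (1.8)(0.458)² = 0.48408 kg·m².
Total I = 1.3891 + 0.48408 = 1.8732 kg·m².

1.87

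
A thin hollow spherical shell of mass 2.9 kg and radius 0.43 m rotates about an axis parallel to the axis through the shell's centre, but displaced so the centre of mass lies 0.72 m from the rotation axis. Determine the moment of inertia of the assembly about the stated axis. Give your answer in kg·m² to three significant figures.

I_cm = (2/3)MR² = (2/3)(2.9)(0.43)² = 0.35747 kg·m²; centre at d = 0.72 m, so I = I_cm + Md² gives I = 0.35747 + (2.9)(0.72)² = 1.8608 kg·m².

1.86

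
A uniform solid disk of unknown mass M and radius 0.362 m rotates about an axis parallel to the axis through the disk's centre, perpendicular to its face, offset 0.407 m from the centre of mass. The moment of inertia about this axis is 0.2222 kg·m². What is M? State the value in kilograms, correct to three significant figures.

I = I_cm + Md² = (1/2)MR² + Md² = M·[0.5·(0.362)² + (0.407)²] = M·0.23117.
So M = 0.2222 / 0.23117 = 0.96119 kg.

0.961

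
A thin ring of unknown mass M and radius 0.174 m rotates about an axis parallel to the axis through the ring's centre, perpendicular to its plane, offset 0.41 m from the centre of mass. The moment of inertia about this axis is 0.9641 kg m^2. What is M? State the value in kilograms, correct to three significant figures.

I = I_cm + Md² = MR² + Md² = M·[1·(0.174)² + (0.41)²] = M·0.19838.
So M = 0.9641 / 0.19838 = 4.86 kg.

4.86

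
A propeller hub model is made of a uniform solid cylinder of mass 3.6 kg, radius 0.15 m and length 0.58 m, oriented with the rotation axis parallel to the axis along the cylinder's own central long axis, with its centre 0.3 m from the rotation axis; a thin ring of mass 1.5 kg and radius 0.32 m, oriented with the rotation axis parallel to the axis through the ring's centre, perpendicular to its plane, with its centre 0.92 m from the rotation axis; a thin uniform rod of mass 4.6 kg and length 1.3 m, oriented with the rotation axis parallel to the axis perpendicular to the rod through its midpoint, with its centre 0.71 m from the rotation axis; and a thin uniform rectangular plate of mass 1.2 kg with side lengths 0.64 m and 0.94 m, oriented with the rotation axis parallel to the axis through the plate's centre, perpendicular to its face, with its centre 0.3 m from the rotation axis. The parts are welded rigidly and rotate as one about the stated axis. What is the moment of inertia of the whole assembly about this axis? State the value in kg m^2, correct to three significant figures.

Solid cylinder: I_cm = (1/2)MR² = (1/2)(3.6)(0.15)² = 0.0405 kg m^2; centre at d = 0.3 m, so the parallel axis theorem gives I = 0.0405 + (3.6)(0.3)² = 0.3645 kg m^2.
Thin ring: I_cm = MR² = (1.5)(0.32)² = 0.1536 kg m^2; centre at d = 0.92 m, so the parallel axis theorem gives I = 0.1536 + (1.5)(0.92)² = 1.4232 kg m^2.
Thin rod: I_cm = (1/12)ML² = (1/12)(4.6)(1.3)² = 0.64783 kg m^2; centre at d = 0.71 m, so the parallel axis theorem gives I = 0.64783 + (4.6)(0.71)² = 2.9667 kg m^2.
Rectangular plate: I_cm = (1/12)M(a²+b²) = (1/12)(1.2)[(0.64)² + (0.94)²] = 0.12932 kg m^2; centre at d = 0.3 m, so the parallel axis theorem gives I = 0.12932 + (1.2)(0.3)² = 0.23732 kg m^2.
Total I = 0.3645 + 1.4232 + 2.9667 + 0.23732 = 4.9917 kg m^2.

4.99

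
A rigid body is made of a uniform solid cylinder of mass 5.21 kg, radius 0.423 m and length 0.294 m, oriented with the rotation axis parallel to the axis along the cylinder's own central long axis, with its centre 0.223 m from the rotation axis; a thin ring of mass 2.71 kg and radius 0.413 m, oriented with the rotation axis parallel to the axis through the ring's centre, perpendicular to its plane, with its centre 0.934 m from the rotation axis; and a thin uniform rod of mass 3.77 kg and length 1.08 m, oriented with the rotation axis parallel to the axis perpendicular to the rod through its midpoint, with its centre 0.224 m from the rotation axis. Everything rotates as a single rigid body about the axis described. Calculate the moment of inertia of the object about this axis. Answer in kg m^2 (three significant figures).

4.11

Solid cylinder: I_cm = (1/2)MR² = (1/2)(5.21)(0.423)² = 0.46611 kg m^2; centre at d = 0.223 m, so I = I_cm + Md² gives I = 0.46611 + (5.21)(0.223)² = 0.7252 kg m^2.
Thin ring: I_cm = MR² = (2.71)(0.413)² = 0.46224 kg m^2; centre at d = 0.934 m, so I = I_cm + Md² gives I = 0.46224 + (2.71)(0.934)² = 2.8263 kg m^2.
Thin rod: I_cm = (1/12)ML² = (1/12)(3.77)(1.08)² = 0.36644 kg m^2; centre at d = 0.224 m, so I = I_cm + Md² gives I = 0.36644 + (3.77)(0.224)² = 0.55561 kg m^2.
Total I = 0.7252 + 2.8263 + 0.55561 = 4.1071 kg m^2.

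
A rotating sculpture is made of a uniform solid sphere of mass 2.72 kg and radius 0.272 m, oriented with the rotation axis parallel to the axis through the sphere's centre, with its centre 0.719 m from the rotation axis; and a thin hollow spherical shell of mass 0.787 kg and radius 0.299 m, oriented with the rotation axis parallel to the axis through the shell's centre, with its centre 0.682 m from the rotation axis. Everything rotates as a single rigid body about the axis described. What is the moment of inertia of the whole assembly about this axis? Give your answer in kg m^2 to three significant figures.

1.90

Solid sphere: I_cm = (2/5)MR² = (2/5)(2.72)(0.272)² = 0.080495 kg m^2; centre at d = 0.719 m, so the parallel axis theorem gives I = 0.080495 + (2.72)(0.719)² = 1.4866 kg m^2.
Spherical shell: I_cm = (2/3)MR² = (2/3)(0.787)(0.299)² = 0.046906 kg m^2; centre at d = 0.682 m, so the parallel axis theorem gives I = 0.046906 + (0.787)(0.682)² = 0.41296 kg m^2.
Total I = 1.4866 + 0.41296 = 1.8996 kg m^2.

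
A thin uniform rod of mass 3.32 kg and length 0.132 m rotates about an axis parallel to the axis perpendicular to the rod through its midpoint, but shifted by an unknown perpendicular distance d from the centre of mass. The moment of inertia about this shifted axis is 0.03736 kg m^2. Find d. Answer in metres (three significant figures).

About the centre-of-mass axis, I_cm = (1/12)ML² = (1/12)(3.32)(0.132)² = 0.0048206 kg m^2.
Parallel axis theorem: I = I_cm + Md², so Md² = 0.03736 − 0.0048206 = 0.032539 kg m^2.
d = √(0.032539 / 3.32) = 0.099 m.

0.0990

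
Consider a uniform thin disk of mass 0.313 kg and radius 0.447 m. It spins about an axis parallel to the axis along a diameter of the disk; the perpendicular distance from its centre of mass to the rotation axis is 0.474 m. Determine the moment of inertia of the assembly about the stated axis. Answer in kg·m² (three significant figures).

0.0860

I_cm = (1/4)MR² = (1/4)(0.313)(0.447)² = 0.015635 kg·m²; centre at d = 0.474 m, so the parallel axis theorem gives I = 0.015635 + (0.313)(0.474)² = 0.085959 kg·m².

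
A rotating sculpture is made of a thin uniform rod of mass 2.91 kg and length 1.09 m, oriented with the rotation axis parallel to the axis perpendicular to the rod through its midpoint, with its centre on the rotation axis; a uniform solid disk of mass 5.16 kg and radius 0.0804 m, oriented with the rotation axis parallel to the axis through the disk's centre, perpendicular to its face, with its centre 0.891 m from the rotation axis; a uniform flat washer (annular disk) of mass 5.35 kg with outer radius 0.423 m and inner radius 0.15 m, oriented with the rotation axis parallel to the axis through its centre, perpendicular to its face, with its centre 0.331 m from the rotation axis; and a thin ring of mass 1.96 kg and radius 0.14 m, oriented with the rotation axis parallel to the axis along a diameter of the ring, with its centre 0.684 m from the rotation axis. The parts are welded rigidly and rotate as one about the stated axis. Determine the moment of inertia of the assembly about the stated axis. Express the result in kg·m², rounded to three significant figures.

6.46

Thin rod: I_cm = (1/12)ML² = (1/12)(2.91)(1.09)² = 0.28811 kg·m²; axis through the centre, so I = 0.28811 kg·m².
Solid disk: I_cm = (1/2)MR² = (1/2)(5.16)(0.0804)² = 0.016678 kg·m²; centre at d = 0.891 m, so I = I_cm + Md² gives I = 0.016678 + (5.16)(0.891)² = 4.1131 kg·m².
Annular disk: I_cm = (1/2)M(R²+r²) = (1/2)(5.35)[(0.423)² + (0.15)²] = 0.53882 kg·m²; centre at d = 0.331 m, so I = I_cm + Md² gives I = 0.53882 + (5.35)(0.331)² = 1.125 kg·m².
Thin ring: I_cm = (1/2)MR² = (1/2)(1.96)(0.14)² = 0.019208 kg·m²; centre at d = 0.684 m, so I = I_cm + Md² gives I = 0.019208 + (1.96)(0.684)² = 0.93621 kg·m².
Total I = 0.28811 + 4.1131 + 1.125 + 0.93621 = 6.4624 kg·m².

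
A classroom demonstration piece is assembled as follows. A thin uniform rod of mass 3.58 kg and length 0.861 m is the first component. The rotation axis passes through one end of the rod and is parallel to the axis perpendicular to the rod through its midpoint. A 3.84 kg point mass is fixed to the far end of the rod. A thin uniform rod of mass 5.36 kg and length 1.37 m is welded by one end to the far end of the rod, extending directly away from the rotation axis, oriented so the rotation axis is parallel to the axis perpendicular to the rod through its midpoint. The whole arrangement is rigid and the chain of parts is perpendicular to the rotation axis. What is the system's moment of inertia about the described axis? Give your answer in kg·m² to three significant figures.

Thin rod: I_cm = (1/12)ML² = (1/12)(3.58)(0.861)² = 0.22116 kg·m²; centre at d = 0.4305 m, so I = I_cm + Md² gives I = 0.22116 + (3.58)(0.4305)² = 0.88464 kg·m².
Point mass: I_cm = 0; centre at d = 0.4305 + 0.4305 = 0.861 m, so I = I_cm + Md² gives I = 0 + (3.84)(0.861)² = 2.8467 kg·m².
Thin rod: I_cm = (1/12)ML² = (1/12)(5.36)(1.37)² = 0.83835 kg·m²; centre at d = 0.4305 + 0.4305 + 0.685 = 1.546 m, so I = I_cm + Md² gives I = 0.83835 + (5.36)(1.546)² = 13.649 kg·m².
Total I = 0.88464 + 2.8467 + 13.649 = 17.381 kg·m².

17.4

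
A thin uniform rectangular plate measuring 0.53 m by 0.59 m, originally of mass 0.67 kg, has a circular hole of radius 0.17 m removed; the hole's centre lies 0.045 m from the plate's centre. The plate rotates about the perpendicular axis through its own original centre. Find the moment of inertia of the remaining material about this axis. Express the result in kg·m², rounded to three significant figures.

Unpierced body about its centre: I₀ = (1/12)M(a²+b²) = (1/12)(0.67)[(0.53)² + (0.59)²] = 0.035119 kg·m².
The removed disk has mass m = M·πr²/(ab) = (0.67)·π(0.17)²/(0.53·0.59) = 0.19453 kg (same uniform areal density).
Its moment of inertia about the rotation axis (parallel-axis theorem): I_hole = (1/2)mr² + md² = (1/2)(0.19453)(0.17)² + (0.19453)(0.045)² = 0.0032049 kg·m².
Treating the hole as negative mass, I = I₀ − I_hole = 0.035119 − 0.0032049 = 0.031914 kg·m².

0.0319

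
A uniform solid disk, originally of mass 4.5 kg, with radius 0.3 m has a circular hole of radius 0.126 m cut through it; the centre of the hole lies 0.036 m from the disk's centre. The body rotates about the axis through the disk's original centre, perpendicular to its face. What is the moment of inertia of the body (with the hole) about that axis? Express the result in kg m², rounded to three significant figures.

0.195

Unpierced body about its centre: I₀ = (1/2)MR² = (1/2)(4.5)(0.3)² = 0.2025 kg m².
The removed disk has mass m = M·(r/R)² = (4.5)(0.126/0.3)² = 0.7938 kg (same uniform areal density).
Its moment of inertia about the rotation axis (parallel-axis theorem): I_hole = (1/2)mr² + md² = (1/2)(0.7938)(0.126)² + (0.7938)(0.036)² = 0.0073299 kg m².
Treating the hole as negative mass, I = I₀ − I_hole = 0.2025 − 0.0073299 = 0.19517 kg m².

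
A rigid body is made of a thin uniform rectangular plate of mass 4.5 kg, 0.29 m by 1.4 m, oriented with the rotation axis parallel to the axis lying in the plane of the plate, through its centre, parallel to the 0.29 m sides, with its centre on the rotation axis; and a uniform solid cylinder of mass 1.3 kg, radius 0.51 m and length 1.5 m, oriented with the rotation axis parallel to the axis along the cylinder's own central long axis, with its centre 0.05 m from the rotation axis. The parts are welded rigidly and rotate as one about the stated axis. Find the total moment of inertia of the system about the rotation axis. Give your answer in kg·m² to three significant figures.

Rectangular plate: I_cm = (1/12)Mb² = (1/12)(4.5)(1.4)² = 0.735 kg·m²; axis through the centre, so I = 0.735 kg·m².
Solid cylinder: I_cm = (1/2)MR² = (1/2)(1.3)(0.51)² = 0.16906 kg·m²; centre at d = 0.05 m, so the parallel axis theorem gives I = 0.16906 + (1.3)(0.05)² = 0.17231 kg·m².
Total I = 0.735 + 0.17231 = 0.90731 kg·m².

0.907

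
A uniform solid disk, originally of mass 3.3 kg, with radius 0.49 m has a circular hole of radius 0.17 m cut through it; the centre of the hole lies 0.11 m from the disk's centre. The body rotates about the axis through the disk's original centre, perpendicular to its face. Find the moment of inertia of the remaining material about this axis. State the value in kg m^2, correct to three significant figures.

0.386

Unpierced body about its centre: I₀ = (1/2)MR² = (1/2)(3.3)(0.49)² = 0.39616 kg m^2.
The removed disk has mass m = M·(r/R)² = (3.3)(0.17/0.49)² = 0.39721 kg (same uniform areal density).
Its moment of inertia about the rotation axis (parallel-axis theorem): I_hole = (1/2)mr² + md² = (1/2)(0.39721)(0.17)² + (0.39721)(0.11)² = 0.010546 kg m^2.
Treating the hole as negative mass, I = I₀ − I_hole = 0.39616 − 0.010546 = 0.38562 kg m^2.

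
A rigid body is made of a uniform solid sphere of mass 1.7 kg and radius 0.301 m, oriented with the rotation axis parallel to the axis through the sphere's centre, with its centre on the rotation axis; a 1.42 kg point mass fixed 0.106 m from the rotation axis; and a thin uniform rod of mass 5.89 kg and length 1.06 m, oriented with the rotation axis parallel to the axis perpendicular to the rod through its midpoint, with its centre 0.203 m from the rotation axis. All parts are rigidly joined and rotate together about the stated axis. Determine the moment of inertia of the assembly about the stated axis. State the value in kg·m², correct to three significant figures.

Solid sphere: I_cm = (2/5)MR² = (2/5)(1.7)(0.301)² = 0.061609 kg·m²; axis through the centre, so I = 0.061609 kg·m².
Point mass: I_cm = 0; centre at d = 0.106 m, so the parallel axis theorem gives I = 0 + (1.42)(0.106)² = 0.015955 kg·m².
Thin rod: I_cm = (1/12)ML² = (1/12)(5.89)(1.06)² = 0.5515 kg·m²; centre at d = 0.203 m, so the parallel axis theorem gives I = 0.5515 + (5.89)(0.203)² = 0.79422 kg·m².
Total I = 0.061609 + 0.015955 + 0.79422 = 0.87179 kg·m².

0.872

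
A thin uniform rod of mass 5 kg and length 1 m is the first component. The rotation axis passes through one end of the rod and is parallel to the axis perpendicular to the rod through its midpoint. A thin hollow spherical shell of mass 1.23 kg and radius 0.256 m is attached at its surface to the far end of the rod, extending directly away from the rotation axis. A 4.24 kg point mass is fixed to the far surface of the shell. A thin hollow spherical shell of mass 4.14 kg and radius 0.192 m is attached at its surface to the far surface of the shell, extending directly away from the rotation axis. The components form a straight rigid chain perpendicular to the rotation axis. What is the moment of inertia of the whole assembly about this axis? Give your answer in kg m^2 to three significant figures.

25.5

Thin rod: I_cm = (1/12)ML² = (1/12)(5)(1)² = 0.41667 kg m^2; centre at d = 0.5 m, so I = I_cm + Md² gives I = 0.41667 + (5)(0.5)² = 1.6667 kg m^2.
Spherical shell: I_cm = (2/3)MR² = (2/3)(1.23)(0.256)² = 0.05374 kg m^2; centre at d = 0.5 + 0.5 + 0.256 = 1.256 m, so I = I_cm + Md² gives I = 0.05374 + (1.23)(1.256)² = 1.9941 kg m^2.
Point mass: I_cm = 0; centre at d = 0.5 + 0.5 + 0.256 + 0.256 = 1.512 m, so I = I_cm + Md² gives I = 0 + (4.24)(1.512)² = 9.6933 kg m^2.
Spherical shell: I_cm = (2/3)MR² = (2/3)(4.14)(0.192)² = 0.10174 kg m^2; centre at d = 0.5 + 0.5 + 0.256 + 0.256 + 0.192 = 1.704 m, so I = I_cm + Md² gives I = 0.10174 + (4.14)(1.704)² = 12.123 kg m^2.
Total I = 1.6667 + 1.9941 + 9.6933 + 12.123 = 25.477 kg m^2.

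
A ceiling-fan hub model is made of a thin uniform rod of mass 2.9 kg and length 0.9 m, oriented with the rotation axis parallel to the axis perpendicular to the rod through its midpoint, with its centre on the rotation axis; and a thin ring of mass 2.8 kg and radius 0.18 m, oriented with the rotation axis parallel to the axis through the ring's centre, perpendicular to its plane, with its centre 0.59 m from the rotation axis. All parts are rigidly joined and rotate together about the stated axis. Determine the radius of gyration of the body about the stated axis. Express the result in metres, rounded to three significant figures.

0.470

Thin rod: I_cm = (1/12)ML² = (1/12)(2.9)(0.9)² = 0.19575 kg m²; axis through the centre, so I = 0.19575 kg m².
Thin ring: I_cm = MR² = (2.8)(0.18)² = 0.09072 kg m²; centre at d = 0.59 m, so I = I_cm + Md² gives I = 0.09072 + (2.8)(0.59)² = 1.0654 kg m².
Total I = 1.2611 kg m²; total mass M = 5.7 kg.
k = √(I/M) = √(1.2611/5.7) = 0.47038 m.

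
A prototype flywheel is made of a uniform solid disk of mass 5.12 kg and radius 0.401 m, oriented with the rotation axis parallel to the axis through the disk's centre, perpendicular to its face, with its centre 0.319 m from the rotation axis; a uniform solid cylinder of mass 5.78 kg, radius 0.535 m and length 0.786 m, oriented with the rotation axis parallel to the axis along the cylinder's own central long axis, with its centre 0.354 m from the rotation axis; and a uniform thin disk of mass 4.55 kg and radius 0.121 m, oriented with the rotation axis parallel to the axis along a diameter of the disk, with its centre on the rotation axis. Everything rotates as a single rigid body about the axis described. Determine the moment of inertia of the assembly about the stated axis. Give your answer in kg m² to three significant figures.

Solid disk: I_cm = (1/2)MR² = (1/2)(5.12)(0.401)² = 0.41165 kg m²; centre at d = 0.319 m, so the parallel axis theorem gives I = 0.41165 + (5.12)(0.319)² = 0.93267 kg m².
Solid cylinder: I_cm = (1/2)MR² = (1/2)(5.78)(0.535)² = 0.82719 kg m²; centre at d = 0.354 m, so the parallel axis theorem gives I = 0.82719 + (5.78)(0.354)² = 1.5515 kg m².
Thin disk: I_cm = (1/4)MR² = (1/4)(4.55)(0.121)² = 0.016654 kg m²; axis through the centre, so I = 0.016654 kg m².
Total I = 0.93267 + 1.5515 + 0.016654 = 2.5008 kg m².

2.50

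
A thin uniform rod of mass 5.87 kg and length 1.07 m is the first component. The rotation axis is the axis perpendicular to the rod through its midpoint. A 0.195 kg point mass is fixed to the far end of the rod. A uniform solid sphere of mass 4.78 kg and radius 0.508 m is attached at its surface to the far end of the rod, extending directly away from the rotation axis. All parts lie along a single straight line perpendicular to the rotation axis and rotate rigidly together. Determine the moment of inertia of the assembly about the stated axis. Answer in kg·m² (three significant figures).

6.31

Thin rod: I_cm = (1/12)ML² = (1/12)(5.87)(1.07)² = 0.56005 kg·m²; axis through the centre, so I = 0.56005 kg·m².
Point mass: I_cm = 0; centre at d = 0.535 m, so the parallel axis theorem gives I = 0 + (0.195)(0.535)² = 0.055814 kg·m².
Solid sphere: I_cm = (2/5)MR² = (2/5)(4.78)(0.508)² = 0.49342 kg·m²; centre at d = 0.535 + 0.508 = 1.043 m, so the parallel axis theorem gives I = 0.49342 + (4.78)(1.043)² = 5.6933 kg·m².
Total I = 0.56005 + 0.055814 + 5.6933 = 6.3092 kg·m².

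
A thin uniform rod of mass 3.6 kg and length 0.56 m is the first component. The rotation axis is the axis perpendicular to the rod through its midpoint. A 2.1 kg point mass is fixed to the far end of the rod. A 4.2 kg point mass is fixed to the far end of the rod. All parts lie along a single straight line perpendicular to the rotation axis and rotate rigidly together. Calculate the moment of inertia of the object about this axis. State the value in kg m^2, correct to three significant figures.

0.588

Thin rod: I_cm = (1/12)ML² = (1/12)(3.6)(0.56)² = 0.09408 kg m^2; axis through the centre, so I = 0.09408 kg m^2.
Point mass: I_cm = 0; centre at d = 0.28 m, so I = I_cm + Md² gives I = 0 + (2.1)(0.28)² = 0.16464 kg m^2.
Point mass: I_cm = 0; centre at d = 0.28 m, so I = I_cm + Md² gives I = 0 + (4.2)(0.28)² = 0.32928 kg m^2.
Total I = 0.09408 + 0.16464 + 0.32928 = 0.588 kg m^2.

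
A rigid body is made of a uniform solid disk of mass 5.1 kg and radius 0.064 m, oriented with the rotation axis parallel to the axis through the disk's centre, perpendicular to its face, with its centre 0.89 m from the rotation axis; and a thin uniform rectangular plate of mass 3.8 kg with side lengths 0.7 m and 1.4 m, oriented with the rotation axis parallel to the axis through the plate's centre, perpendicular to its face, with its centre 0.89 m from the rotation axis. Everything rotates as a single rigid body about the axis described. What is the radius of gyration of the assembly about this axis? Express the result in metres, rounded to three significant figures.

0.938

Solid disk: I_cm = (1/2)MR² = (1/2)(5.1)(0.064)² = 0.010445 kg m^2; centre at d = 0.89 m, so the parallel axis theorem gives I = 0.010445 + (5.1)(0.89)² = 4.0502 kg m^2.
Rectangular plate: I_cm = (1/12)M(a²+b²) = (1/12)(3.8)[(0.7)² + (1.4)²] = 0.77583 kg m^2; centre at d = 0.89 m, so the parallel axis theorem gives I = 0.77583 + (3.8)(0.89)² = 3.7858 kg m^2.
Total I = 7.836 kg m^2; total mass M = 8.9 kg.
k = √(I/M) = √(7.836/8.9) = 0.93832 m.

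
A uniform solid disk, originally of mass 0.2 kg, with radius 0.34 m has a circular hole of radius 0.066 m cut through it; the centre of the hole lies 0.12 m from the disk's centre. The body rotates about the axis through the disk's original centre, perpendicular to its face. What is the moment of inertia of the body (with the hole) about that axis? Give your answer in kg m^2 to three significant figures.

0.0114

Unpierced body about its centre: I₀ = (1/2)MR² = (1/2)(0.2)(0.34)² = 0.01156 kg m^2.
The removed disk has mass m = M·(r/R)² = (0.2)(0.066/0.34)² = 0.0075363 kg (same uniform areal density).
Its moment of inertia about the rotation axis (parallel-axis theorem): I_hole = (1/2)mr² + md² = (1/2)(0.0075363)(0.066)² + (0.0075363)(0.12)² = 0.00012494 kg m^2.
Treating the hole as negative mass, I = I₀ − I_hole = 0.01156 − 0.00012494 = 0.011435 kg m^2.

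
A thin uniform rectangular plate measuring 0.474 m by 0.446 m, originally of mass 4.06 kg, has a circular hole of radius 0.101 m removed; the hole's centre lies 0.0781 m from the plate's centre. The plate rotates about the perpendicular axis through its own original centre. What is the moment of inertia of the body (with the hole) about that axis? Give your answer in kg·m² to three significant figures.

Unpierced body about its centre: I₀ = (1/12)M(a²+b²) = (1/12)(4.06)[(0.474)² + (0.446)²] = 0.14332 kg·m².
The removed disk has mass m = M·πr²/(ab) = (4.06)·π(0.101)²/(0.474·0.446) = 0.61547 kg (same uniform areal density).
Its moment of inertia about the rotation axis (parallel-axis theorem): I_hole = (1/2)mr² + md² = (1/2)(0.61547)(0.101)² + (0.61547)(0.0781)² = 0.0068933 kg·m².
Treating the hole as negative mass, I = I₀ − I_hole = 0.14332 − 0.0068933 = 0.13642 kg·m².

0.136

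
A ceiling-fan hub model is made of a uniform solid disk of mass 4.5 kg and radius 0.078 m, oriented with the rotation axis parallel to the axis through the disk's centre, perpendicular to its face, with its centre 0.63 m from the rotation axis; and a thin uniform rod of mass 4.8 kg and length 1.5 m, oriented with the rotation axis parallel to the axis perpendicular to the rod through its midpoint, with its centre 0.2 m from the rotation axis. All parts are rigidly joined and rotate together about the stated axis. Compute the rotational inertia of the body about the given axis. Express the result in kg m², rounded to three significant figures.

2.89

Solid disk: I_cm = (1/2)MR² = (1/2)(4.5)(0.078)² = 0.013689 kg m²; centre at d = 0.63 m, so I = I_cm + Md² gives I = 0.013689 + (4.5)(0.63)² = 1.7997 kg m².
Thin rod: I_cm = (1/12)ML² = (1/12)(4.8)(1.5)² = 0.9 kg m²; centre at d = 0.2 m, so I = I_cm + Md² gives I = 0.9 + (4.8)(0.2)² = 1.092 kg m².
Total I = 1.7997 + 1.092 = 2.8917 kg m².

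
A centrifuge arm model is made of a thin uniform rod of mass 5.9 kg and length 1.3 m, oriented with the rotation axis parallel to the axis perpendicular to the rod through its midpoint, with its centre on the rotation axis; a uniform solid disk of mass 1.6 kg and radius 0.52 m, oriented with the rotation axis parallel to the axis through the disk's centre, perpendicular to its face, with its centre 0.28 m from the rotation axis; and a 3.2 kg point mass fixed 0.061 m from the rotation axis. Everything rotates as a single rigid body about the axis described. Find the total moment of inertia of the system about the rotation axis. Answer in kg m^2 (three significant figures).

Thin rod: I_cm = (1/12)ML² = (1/12)(5.9)(1.3)² = 0.83092 kg m^2; axis through the centre, so I = 0.83092 kg m^2.
Solid disk: I_cm = (1/2)MR² = (1/2)(1.6)(0.52)² = 0.21632 kg m^2; centre at d = 0.28 m, so I = I_cm + Md² gives I = 0.21632 + (1.6)(0.28)² = 0.34176 kg m^2.
Point mass: I_cm = 0; centre at d = 0.061 m, so I = I_cm + Md² gives I = 0 + (3.2)(0.061)² = 0.011907 kg m^2.
Total I = 0.83092 + 0.34176 + 0.011907 = 1.1846 kg m^2.

1.18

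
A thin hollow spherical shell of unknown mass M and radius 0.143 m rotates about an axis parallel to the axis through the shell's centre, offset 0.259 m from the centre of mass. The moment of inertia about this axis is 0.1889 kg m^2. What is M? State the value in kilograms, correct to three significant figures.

2.34

I = I_cm + Md² = (2/3)MR² + Md² = M·[0.666667·(0.143)² + (0.259)²] = M·0.080714.
So M = 0.1889 / 0.080714 = 2.3404 kg.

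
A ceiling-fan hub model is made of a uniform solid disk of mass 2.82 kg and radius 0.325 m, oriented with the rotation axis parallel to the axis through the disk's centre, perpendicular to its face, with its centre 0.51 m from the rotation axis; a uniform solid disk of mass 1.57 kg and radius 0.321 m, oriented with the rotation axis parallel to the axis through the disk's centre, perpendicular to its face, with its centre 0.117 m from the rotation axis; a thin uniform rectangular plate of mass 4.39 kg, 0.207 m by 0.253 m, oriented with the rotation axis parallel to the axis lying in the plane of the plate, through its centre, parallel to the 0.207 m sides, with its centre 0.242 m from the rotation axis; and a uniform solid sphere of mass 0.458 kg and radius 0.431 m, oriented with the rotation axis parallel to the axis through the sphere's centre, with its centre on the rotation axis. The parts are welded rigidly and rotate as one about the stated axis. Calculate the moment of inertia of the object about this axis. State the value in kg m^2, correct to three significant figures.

1.30

Solid disk: I_cm = (1/2)MR² = (1/2)(2.82)(0.325)² = 0.14893 kg m^2; centre at d = 0.51 m, so I = I_cm + Md² gives I = 0.14893 + (2.82)(0.51)² = 0.88241 kg m^2.
Solid disk: I_cm = (1/2)MR² = (1/2)(1.57)(0.321)² = 0.080887 kg m^2; centre at d = 0.117 m, so I = I_cm + Md² gives I = 0.080887 + (1.57)(0.117)² = 0.10238 kg m^2.
Rectangular plate: I_cm = (1/12)Mb² = (1/12)(4.39)(0.253)² = 0.023417 kg m^2; centre at d = 0.242 m, so I = I_cm + Md² gives I = 0.023417 + (4.39)(0.242)² = 0.28051 kg m^2.
Solid sphere: I_cm = (2/5)MR² = (2/5)(0.458)(0.431)² = 0.034031 kg m^2; axis through the centre, so I = 0.034031 kg m^2.
Total I = 0.88241 + 0.10238 + 0.28051 + 0.034031 = 1.2993 kg m^2.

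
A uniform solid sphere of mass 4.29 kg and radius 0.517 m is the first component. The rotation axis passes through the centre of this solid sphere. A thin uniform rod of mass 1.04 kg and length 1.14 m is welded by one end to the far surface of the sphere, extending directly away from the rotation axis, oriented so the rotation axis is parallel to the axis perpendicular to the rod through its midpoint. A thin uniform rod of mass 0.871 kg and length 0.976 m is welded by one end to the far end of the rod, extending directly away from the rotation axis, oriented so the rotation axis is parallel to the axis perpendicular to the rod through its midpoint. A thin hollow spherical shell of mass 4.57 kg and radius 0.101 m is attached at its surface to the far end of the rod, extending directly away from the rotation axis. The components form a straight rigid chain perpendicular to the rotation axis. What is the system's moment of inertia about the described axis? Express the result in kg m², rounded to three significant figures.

Solid sphere: I_cm = (2/5)MR² = (2/5)(4.29)(0.517)² = 0.45867 kg m²; axis through the centre, so I = 0.45867 kg m².
Thin rod: I_cm = (1/12)ML² = (1/12)(1.04)(1.14)² = 0.11263 kg m²; centre at d = 0.517 + 0.57 = 1.087 m, so I = I_cm + Md² gives I = 0.11263 + (1.04)(1.087)² = 1.3415 kg m².
Thin rod: I_cm = (1/12)ML² = (1/12)(0.871)(0.976)² = 0.069141 kg m²; centre at d = 0.517 + 0.57 + 0.57 + 0.488 = 2.145 m, so I = I_cm + Md² gives I = 0.069141 + (0.871)(2.145)² = 4.0766 kg m².
Spherical shell: I_cm = (2/3)MR² = (2/3)(4.57)(0.101)² = 0.031079 kg m²; centre at d = 0.517 + 0.57 + 0.57 + 0.488 + 0.488 + 0.101 = 2.734 m, so I = I_cm + Md² gives I = 0.031079 + (4.57)(2.734)² = 34.191 kg m².
Total I = 0.45867 + 1.3415 + 4.0766 + 34.191 = 40.067 kg m².

40.1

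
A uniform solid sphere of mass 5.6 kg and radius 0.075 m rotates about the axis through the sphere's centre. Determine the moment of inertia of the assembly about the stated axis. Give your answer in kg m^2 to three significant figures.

0.0126

I_cm = (2/5)MR² = (2/5)(5.6)(0.075)² = 0.0126 kg m^2; axis through the centre, so I = 0.0126 kg m^2.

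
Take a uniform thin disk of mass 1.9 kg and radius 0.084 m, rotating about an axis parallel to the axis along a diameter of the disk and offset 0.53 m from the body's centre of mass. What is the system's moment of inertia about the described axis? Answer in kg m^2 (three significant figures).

0.537

I_cm = (1/4)MR² = (1/4)(1.9)(0.084)² = 0.0033516 kg m^2; centre at d = 0.53 m, so the parallel axis theorem gives I = 0.0033516 + (1.9)(0.53)² = 0.53706 kg m^2.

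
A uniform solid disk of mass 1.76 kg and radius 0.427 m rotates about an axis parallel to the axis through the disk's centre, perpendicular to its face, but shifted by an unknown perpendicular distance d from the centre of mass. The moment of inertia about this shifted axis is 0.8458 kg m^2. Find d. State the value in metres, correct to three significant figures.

About the centre-of-mass axis, I_cm = (1/2)MR² = (1/2)(1.76)(0.427)² = 0.16045 kg m^2.
Parallel axis theorem: I = I_cm + Md², so Md² = 0.8458 − 0.16045 = 0.68535 kg m^2.
d = √(0.68535 / 1.76) = 0.62402 m.

0.624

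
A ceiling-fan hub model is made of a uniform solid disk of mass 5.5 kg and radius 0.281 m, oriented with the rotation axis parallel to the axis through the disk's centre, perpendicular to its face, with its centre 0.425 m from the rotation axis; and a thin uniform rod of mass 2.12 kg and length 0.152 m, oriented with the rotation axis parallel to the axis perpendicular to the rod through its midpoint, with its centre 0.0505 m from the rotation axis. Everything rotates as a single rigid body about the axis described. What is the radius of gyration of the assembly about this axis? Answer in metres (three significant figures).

0.400

Solid disk: I_cm = (1/2)MR² = (1/2)(5.5)(0.281)² = 0.21714 kg·m²; centre at d = 0.425 m, so I = I_cm + Md² gives I = 0.21714 + (5.5)(0.425)² = 1.2106 kg·m².
Thin rod: I_cm = (1/12)ML² = (1/12)(2.12)(0.152)² = 0.0040817 kg·m²; centre at d = 0.0505 m, so I = I_cm + Md² gives I = 0.0040817 + (2.12)(0.0505)² = 0.0094882 kg·m².
Total I = 1.2201 kg·m²; total mass M = 7.62 kg.
k = √(I/M) = √(1.2201/7.62) = 0.40014 m.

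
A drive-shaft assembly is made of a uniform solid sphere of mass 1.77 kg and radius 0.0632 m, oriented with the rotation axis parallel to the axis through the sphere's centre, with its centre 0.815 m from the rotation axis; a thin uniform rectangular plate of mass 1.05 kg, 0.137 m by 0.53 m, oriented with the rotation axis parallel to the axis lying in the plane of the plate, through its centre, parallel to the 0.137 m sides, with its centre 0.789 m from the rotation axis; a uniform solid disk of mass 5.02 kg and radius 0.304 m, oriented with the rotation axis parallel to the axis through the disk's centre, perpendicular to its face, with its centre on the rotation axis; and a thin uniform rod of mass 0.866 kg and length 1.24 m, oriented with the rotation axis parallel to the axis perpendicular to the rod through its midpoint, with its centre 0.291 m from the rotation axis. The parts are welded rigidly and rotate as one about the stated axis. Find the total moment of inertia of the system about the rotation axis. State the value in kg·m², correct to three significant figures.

2.27

Solid sphere: I_cm = (2/5)MR² = (2/5)(1.77)(0.0632)² = 0.0028279 kg·m²; centre at d = 0.815 m, so I = I_cm + Md² gives I = 0.0028279 + (1.77)(0.815)² = 1.1785 kg·m².
Rectangular plate: I_cm = (1/12)Mb² = (1/12)(1.05)(0.53)² = 0.024579 kg·m²; centre at d = 0.789 m, so I = I_cm + Md² gives I = 0.024579 + (1.05)(0.789)² = 0.67823 kg·m².
Solid disk: I_cm = (1/2)MR² = (1/2)(5.02)(0.304)² = 0.23196 kg·m²; axis through the centre, so I = 0.23196 kg·m².
Thin rod: I_cm = (1/12)ML² = (1/12)(0.866)(1.24)² = 0.11096 kg·m²; centre at d = 0.291 m, so I = I_cm + Md² gives I = 0.11096 + (0.866)(0.291)² = 0.1843 kg·m².
Total I = 1.1785 + 0.67823 + 0.23196 + 0.1843 = 2.273 kg·m².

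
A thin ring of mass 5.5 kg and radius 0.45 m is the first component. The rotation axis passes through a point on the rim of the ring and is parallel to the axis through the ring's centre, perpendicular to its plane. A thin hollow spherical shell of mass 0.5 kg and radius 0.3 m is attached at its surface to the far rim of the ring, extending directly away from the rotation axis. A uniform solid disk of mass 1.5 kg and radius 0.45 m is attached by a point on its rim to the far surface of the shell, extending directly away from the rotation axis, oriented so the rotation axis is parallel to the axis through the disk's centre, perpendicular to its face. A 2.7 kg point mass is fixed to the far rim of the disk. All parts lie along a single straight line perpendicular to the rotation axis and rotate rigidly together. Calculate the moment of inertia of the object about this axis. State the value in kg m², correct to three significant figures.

Thin ring: I_cm = MR² = (5.5)(0.45)² = 1.1138 kg m²; centre at d = 0.45 m, so I = I_cm + Md² gives I = 1.1138 + (5.5)(0.45)² = 2.2275 kg m².
Spherical shell: I_cm = (2/3)MR² = (2/3)(0.5)(0.3)² = 0.03 kg m²; centre at d = 0.45 + 0.45 + 0.3 = 1.2 m, so I = I_cm + Md² gives I = 0.03 + (0.5)(1.2)² = 0.75 kg m².
Solid disk: I_cm = (1/2)MR² = (1/2)(1.5)(0.45)² = 0.15188 kg m²; centre at d = 0.45 + 0.45 + 0.3 + 0.3 + 0.45 = 1.95 m, so I = I_cm + Md² gives I = 0.15188 + (1.5)(1.95)² = 5.8556 kg m².
Point mass: I_cm = 0; centre at d = 0.45 + 0.45 + 0.3 + 0.3 + 0.45 + 0.45 = 2.4 m, so I = I_cm + Md² gives I = 0 + (2.7)(2.4)² = 15.552 kg m².
Total I = 2.2275 + 0.75 + 5.8556 + 15.552 = 24.385 kg m².

24.4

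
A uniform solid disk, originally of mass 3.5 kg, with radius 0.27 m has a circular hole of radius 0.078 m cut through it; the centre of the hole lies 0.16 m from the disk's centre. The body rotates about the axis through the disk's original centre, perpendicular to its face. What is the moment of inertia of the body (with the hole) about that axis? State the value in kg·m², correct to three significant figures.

0.119

Unpierced body about its centre: I₀ = (1/2)MR² = (1/2)(3.5)(0.27)² = 0.12758 kg·m².
The removed disk has mass m = M·(r/R)² = (3.5)(0.078/0.27)² = 0.2921 kg (same uniform areal density).
Its moment of inertia about the rotation axis (parallel-axis theorem): I_hole = (1/2)mr² + md² = (1/2)(0.2921)(0.078)² + (0.2921)(0.16)² = 0.0083663 kg·m².
Treating the hole as negative mass, I = I₀ − I_hole = 0.12758 − 0.0083663 = 0.11921 kg·m².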